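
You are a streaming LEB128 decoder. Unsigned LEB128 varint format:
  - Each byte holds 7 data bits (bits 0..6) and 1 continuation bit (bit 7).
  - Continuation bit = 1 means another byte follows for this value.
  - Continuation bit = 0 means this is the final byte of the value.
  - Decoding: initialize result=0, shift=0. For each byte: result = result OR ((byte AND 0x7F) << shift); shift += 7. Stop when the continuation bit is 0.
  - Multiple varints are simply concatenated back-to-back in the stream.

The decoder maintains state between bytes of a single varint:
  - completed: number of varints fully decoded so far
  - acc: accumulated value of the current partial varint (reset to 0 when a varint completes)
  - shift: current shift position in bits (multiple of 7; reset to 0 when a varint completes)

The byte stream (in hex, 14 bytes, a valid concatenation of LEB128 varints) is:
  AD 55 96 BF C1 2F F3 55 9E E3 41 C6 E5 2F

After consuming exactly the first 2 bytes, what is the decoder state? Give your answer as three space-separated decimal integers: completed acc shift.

Answer: 1 0 0

Derivation:
byte[0]=0xAD cont=1 payload=0x2D: acc |= 45<<0 -> completed=0 acc=45 shift=7
byte[1]=0x55 cont=0 payload=0x55: varint #1 complete (value=10925); reset -> completed=1 acc=0 shift=0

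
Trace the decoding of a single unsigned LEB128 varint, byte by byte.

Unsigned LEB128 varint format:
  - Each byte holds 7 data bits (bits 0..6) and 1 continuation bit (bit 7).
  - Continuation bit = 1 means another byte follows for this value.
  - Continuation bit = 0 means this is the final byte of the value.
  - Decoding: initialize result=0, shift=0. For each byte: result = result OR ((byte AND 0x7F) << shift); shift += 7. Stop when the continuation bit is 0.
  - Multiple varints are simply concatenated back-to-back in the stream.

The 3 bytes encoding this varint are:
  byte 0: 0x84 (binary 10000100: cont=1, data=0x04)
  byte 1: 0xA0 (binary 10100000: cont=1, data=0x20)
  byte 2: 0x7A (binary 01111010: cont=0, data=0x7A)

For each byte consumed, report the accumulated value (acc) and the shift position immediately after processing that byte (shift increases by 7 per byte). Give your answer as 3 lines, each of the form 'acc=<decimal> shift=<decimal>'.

byte 0=0x84: payload=0x04=4, contrib = 4<<0 = 4; acc -> 4, shift -> 7
byte 1=0xA0: payload=0x20=32, contrib = 32<<7 = 4096; acc -> 4100, shift -> 14
byte 2=0x7A: payload=0x7A=122, contrib = 122<<14 = 1998848; acc -> 2002948, shift -> 21

Answer: acc=4 shift=7
acc=4100 shift=14
acc=2002948 shift=21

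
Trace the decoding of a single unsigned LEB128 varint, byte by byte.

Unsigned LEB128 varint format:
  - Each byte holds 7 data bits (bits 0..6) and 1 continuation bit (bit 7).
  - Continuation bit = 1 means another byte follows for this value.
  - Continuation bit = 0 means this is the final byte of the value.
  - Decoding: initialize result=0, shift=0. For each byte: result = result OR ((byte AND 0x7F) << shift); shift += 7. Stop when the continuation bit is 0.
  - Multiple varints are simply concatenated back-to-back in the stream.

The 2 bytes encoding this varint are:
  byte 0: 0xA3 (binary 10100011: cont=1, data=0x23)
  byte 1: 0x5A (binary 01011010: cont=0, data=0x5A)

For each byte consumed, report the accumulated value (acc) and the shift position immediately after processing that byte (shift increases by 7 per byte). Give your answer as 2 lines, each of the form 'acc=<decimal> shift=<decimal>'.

byte 0=0xA3: payload=0x23=35, contrib = 35<<0 = 35; acc -> 35, shift -> 7
byte 1=0x5A: payload=0x5A=90, contrib = 90<<7 = 11520; acc -> 11555, shift -> 14

Answer: acc=35 shift=7
acc=11555 shift=14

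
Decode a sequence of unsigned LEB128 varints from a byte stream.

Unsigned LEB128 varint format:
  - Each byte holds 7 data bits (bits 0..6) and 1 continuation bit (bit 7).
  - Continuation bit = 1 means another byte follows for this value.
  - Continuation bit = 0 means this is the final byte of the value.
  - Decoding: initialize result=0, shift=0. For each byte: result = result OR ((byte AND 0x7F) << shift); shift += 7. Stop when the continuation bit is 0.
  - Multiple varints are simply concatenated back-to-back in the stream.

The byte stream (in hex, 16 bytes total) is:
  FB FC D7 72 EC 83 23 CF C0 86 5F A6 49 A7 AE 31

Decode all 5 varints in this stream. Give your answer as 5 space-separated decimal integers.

  byte[0]=0xFB cont=1 payload=0x7B=123: acc |= 123<<0 -> acc=123 shift=7
  byte[1]=0xFC cont=1 payload=0x7C=124: acc |= 124<<7 -> acc=15995 shift=14
  byte[2]=0xD7 cont=1 payload=0x57=87: acc |= 87<<14 -> acc=1441403 shift=21
  byte[3]=0x72 cont=0 payload=0x72=114: acc |= 114<<21 -> acc=240516731 shift=28 [end]
Varint 1: bytes[0:4] = FB FC D7 72 -> value 240516731 (4 byte(s))
  byte[4]=0xEC cont=1 payload=0x6C=108: acc |= 108<<0 -> acc=108 shift=7
  byte[5]=0x83 cont=1 payload=0x03=3: acc |= 3<<7 -> acc=492 shift=14
  byte[6]=0x23 cont=0 payload=0x23=35: acc |= 35<<14 -> acc=573932 shift=21 [end]
Varint 2: bytes[4:7] = EC 83 23 -> value 573932 (3 byte(s))
  byte[7]=0xCF cont=1 payload=0x4F=79: acc |= 79<<0 -> acc=79 shift=7
  byte[8]=0xC0 cont=1 payload=0x40=64: acc |= 64<<7 -> acc=8271 shift=14
  byte[9]=0x86 cont=1 payload=0x06=6: acc |= 6<<14 -> acc=106575 shift=21
  byte[10]=0x5F cont=0 payload=0x5F=95: acc |= 95<<21 -> acc=199336015 shift=28 [end]
Varint 3: bytes[7:11] = CF C0 86 5F -> value 199336015 (4 byte(s))
  byte[11]=0xA6 cont=1 payload=0x26=38: acc |= 38<<0 -> acc=38 shift=7
  byte[12]=0x49 cont=0 payload=0x49=73: acc |= 73<<7 -> acc=9382 shift=14 [end]
Varint 4: bytes[11:13] = A6 49 -> value 9382 (2 byte(s))
  byte[13]=0xA7 cont=1 payload=0x27=39: acc |= 39<<0 -> acc=39 shift=7
  byte[14]=0xAE cont=1 payload=0x2E=46: acc |= 46<<7 -> acc=5927 shift=14
  byte[15]=0x31 cont=0 payload=0x31=49: acc |= 49<<14 -> acc=808743 shift=21 [end]
Varint 5: bytes[13:16] = A7 AE 31 -> value 808743 (3 byte(s))

Answer: 240516731 573932 199336015 9382 808743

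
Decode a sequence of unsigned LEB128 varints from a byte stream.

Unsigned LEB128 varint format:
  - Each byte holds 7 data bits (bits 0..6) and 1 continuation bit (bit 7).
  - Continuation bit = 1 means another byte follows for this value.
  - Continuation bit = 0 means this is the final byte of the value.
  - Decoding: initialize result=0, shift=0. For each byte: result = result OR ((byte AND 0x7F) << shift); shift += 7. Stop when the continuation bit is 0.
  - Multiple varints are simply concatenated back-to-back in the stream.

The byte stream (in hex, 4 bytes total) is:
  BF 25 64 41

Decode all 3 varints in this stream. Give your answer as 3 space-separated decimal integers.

  byte[0]=0xBF cont=1 payload=0x3F=63: acc |= 63<<0 -> acc=63 shift=7
  byte[1]=0x25 cont=0 payload=0x25=37: acc |= 37<<7 -> acc=4799 shift=14 [end]
Varint 1: bytes[0:2] = BF 25 -> value 4799 (2 byte(s))
  byte[2]=0x64 cont=0 payload=0x64=100: acc |= 100<<0 -> acc=100 shift=7 [end]
Varint 2: bytes[2:3] = 64 -> value 100 (1 byte(s))
  byte[3]=0x41 cont=0 payload=0x41=65: acc |= 65<<0 -> acc=65 shift=7 [end]
Varint 3: bytes[3:4] = 41 -> value 65 (1 byte(s))

Answer: 4799 100 65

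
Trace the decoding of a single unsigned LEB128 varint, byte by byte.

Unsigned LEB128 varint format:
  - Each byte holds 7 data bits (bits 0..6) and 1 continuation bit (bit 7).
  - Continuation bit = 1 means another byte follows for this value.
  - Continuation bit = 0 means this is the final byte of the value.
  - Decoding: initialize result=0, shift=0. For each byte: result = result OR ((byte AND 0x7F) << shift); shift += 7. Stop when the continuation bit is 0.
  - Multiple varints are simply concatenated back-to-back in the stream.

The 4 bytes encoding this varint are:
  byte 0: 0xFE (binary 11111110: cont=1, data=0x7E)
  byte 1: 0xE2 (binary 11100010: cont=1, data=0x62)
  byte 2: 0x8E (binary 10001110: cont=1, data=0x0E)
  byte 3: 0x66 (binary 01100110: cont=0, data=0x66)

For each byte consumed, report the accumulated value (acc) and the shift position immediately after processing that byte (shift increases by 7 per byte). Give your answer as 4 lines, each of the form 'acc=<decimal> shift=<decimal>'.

byte 0=0xFE: payload=0x7E=126, contrib = 126<<0 = 126; acc -> 126, shift -> 7
byte 1=0xE2: payload=0x62=98, contrib = 98<<7 = 12544; acc -> 12670, shift -> 14
byte 2=0x8E: payload=0x0E=14, contrib = 14<<14 = 229376; acc -> 242046, shift -> 21
byte 3=0x66: payload=0x66=102, contrib = 102<<21 = 213909504; acc -> 214151550, shift -> 28

Answer: acc=126 shift=7
acc=12670 shift=14
acc=242046 shift=21
acc=214151550 shift=28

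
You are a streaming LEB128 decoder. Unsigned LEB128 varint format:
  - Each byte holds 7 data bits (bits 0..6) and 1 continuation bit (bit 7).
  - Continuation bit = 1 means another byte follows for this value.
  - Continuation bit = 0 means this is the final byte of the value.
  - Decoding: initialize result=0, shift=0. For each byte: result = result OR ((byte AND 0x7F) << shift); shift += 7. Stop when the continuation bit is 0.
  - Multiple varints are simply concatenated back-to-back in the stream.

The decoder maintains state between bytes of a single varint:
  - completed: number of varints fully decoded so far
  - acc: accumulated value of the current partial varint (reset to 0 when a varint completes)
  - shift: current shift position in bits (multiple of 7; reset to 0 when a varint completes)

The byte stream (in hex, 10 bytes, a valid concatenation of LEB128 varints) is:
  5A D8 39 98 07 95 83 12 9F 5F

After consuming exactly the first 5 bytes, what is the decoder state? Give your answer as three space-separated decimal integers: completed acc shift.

Answer: 3 0 0

Derivation:
byte[0]=0x5A cont=0 payload=0x5A: varint #1 complete (value=90); reset -> completed=1 acc=0 shift=0
byte[1]=0xD8 cont=1 payload=0x58: acc |= 88<<0 -> completed=1 acc=88 shift=7
byte[2]=0x39 cont=0 payload=0x39: varint #2 complete (value=7384); reset -> completed=2 acc=0 shift=0
byte[3]=0x98 cont=1 payload=0x18: acc |= 24<<0 -> completed=2 acc=24 shift=7
byte[4]=0x07 cont=0 payload=0x07: varint #3 complete (value=920); reset -> completed=3 acc=0 shift=0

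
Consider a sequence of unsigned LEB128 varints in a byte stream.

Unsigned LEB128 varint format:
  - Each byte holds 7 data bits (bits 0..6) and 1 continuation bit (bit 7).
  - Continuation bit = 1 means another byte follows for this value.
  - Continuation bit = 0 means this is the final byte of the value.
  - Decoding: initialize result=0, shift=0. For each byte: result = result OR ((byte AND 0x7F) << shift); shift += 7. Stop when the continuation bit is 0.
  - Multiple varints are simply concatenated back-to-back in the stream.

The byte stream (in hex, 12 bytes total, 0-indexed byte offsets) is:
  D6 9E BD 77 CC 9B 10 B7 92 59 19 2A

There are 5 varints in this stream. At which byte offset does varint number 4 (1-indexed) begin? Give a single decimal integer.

Answer: 10

Derivation:
  byte[0]=0xD6 cont=1 payload=0x56=86: acc |= 86<<0 -> acc=86 shift=7
  byte[1]=0x9E cont=1 payload=0x1E=30: acc |= 30<<7 -> acc=3926 shift=14
  byte[2]=0xBD cont=1 payload=0x3D=61: acc |= 61<<14 -> acc=1003350 shift=21
  byte[3]=0x77 cont=0 payload=0x77=119: acc |= 119<<21 -> acc=250564438 shift=28 [end]
Varint 1: bytes[0:4] = D6 9E BD 77 -> value 250564438 (4 byte(s))
  byte[4]=0xCC cont=1 payload=0x4C=76: acc |= 76<<0 -> acc=76 shift=7
  byte[5]=0x9B cont=1 payload=0x1B=27: acc |= 27<<7 -> acc=3532 shift=14
  byte[6]=0x10 cont=0 payload=0x10=16: acc |= 16<<14 -> acc=265676 shift=21 [end]
Varint 2: bytes[4:7] = CC 9B 10 -> value 265676 (3 byte(s))
  byte[7]=0xB7 cont=1 payload=0x37=55: acc |= 55<<0 -> acc=55 shift=7
  byte[8]=0x92 cont=1 payload=0x12=18: acc |= 18<<7 -> acc=2359 shift=14
  byte[9]=0x59 cont=0 payload=0x59=89: acc |= 89<<14 -> acc=1460535 shift=21 [end]
Varint 3: bytes[7:10] = B7 92 59 -> value 1460535 (3 byte(s))
  byte[10]=0x19 cont=0 payload=0x19=25: acc |= 25<<0 -> acc=25 shift=7 [end]
Varint 4: bytes[10:11] = 19 -> value 25 (1 byte(s))
  byte[11]=0x2A cont=0 payload=0x2A=42: acc |= 42<<0 -> acc=42 shift=7 [end]
Varint 5: bytes[11:12] = 2A -> value 42 (1 byte(s))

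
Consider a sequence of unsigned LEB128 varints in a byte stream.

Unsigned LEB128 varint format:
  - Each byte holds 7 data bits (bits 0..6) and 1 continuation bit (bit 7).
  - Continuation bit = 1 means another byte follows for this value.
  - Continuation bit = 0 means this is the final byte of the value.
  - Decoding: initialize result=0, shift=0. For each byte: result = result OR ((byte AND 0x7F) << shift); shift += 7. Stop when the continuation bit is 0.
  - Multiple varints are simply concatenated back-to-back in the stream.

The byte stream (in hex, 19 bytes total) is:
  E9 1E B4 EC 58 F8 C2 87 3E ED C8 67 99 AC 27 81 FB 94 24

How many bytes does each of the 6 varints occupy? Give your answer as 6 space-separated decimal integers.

  byte[0]=0xE9 cont=1 payload=0x69=105: acc |= 105<<0 -> acc=105 shift=7
  byte[1]=0x1E cont=0 payload=0x1E=30: acc |= 30<<7 -> acc=3945 shift=14 [end]
Varint 1: bytes[0:2] = E9 1E -> value 3945 (2 byte(s))
  byte[2]=0xB4 cont=1 payload=0x34=52: acc |= 52<<0 -> acc=52 shift=7
  byte[3]=0xEC cont=1 payload=0x6C=108: acc |= 108<<7 -> acc=13876 shift=14
  byte[4]=0x58 cont=0 payload=0x58=88: acc |= 88<<14 -> acc=1455668 shift=21 [end]
Varint 2: bytes[2:5] = B4 EC 58 -> value 1455668 (3 byte(s))
  byte[5]=0xF8 cont=1 payload=0x78=120: acc |= 120<<0 -> acc=120 shift=7
  byte[6]=0xC2 cont=1 payload=0x42=66: acc |= 66<<7 -> acc=8568 shift=14
  byte[7]=0x87 cont=1 payload=0x07=7: acc |= 7<<14 -> acc=123256 shift=21
  byte[8]=0x3E cont=0 payload=0x3E=62: acc |= 62<<21 -> acc=130146680 shift=28 [end]
Varint 3: bytes[5:9] = F8 C2 87 3E -> value 130146680 (4 byte(s))
  byte[9]=0xED cont=1 payload=0x6D=109: acc |= 109<<0 -> acc=109 shift=7
  byte[10]=0xC8 cont=1 payload=0x48=72: acc |= 72<<7 -> acc=9325 shift=14
  byte[11]=0x67 cont=0 payload=0x67=103: acc |= 103<<14 -> acc=1696877 shift=21 [end]
Varint 4: bytes[9:12] = ED C8 67 -> value 1696877 (3 byte(s))
  byte[12]=0x99 cont=1 payload=0x19=25: acc |= 25<<0 -> acc=25 shift=7
  byte[13]=0xAC cont=1 payload=0x2C=44: acc |= 44<<7 -> acc=5657 shift=14
  byte[14]=0x27 cont=0 payload=0x27=39: acc |= 39<<14 -> acc=644633 shift=21 [end]
Varint 5: bytes[12:15] = 99 AC 27 -> value 644633 (3 byte(s))
  byte[15]=0x81 cont=1 payload=0x01=1: acc |= 1<<0 -> acc=1 shift=7
  byte[16]=0xFB cont=1 payload=0x7B=123: acc |= 123<<7 -> acc=15745 shift=14
  byte[17]=0x94 cont=1 payload=0x14=20: acc |= 20<<14 -> acc=343425 shift=21
  byte[18]=0x24 cont=0 payload=0x24=36: acc |= 36<<21 -> acc=75840897 shift=28 [end]
Varint 6: bytes[15:19] = 81 FB 94 24 -> value 75840897 (4 byte(s))

Answer: 2 3 4 3 3 4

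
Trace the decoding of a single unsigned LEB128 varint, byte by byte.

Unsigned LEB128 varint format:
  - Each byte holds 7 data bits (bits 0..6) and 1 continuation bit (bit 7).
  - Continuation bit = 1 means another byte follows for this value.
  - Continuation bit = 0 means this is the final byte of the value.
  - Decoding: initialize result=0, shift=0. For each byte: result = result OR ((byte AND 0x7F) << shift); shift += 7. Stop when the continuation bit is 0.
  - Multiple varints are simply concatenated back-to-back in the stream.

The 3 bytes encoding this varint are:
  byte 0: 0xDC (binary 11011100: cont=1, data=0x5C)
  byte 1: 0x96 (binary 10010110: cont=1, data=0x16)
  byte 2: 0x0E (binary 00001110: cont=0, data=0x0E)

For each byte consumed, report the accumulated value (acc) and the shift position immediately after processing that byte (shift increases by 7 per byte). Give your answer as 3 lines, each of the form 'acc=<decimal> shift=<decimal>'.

Answer: acc=92 shift=7
acc=2908 shift=14
acc=232284 shift=21

Derivation:
byte 0=0xDC: payload=0x5C=92, contrib = 92<<0 = 92; acc -> 92, shift -> 7
byte 1=0x96: payload=0x16=22, contrib = 22<<7 = 2816; acc -> 2908, shift -> 14
byte 2=0x0E: payload=0x0E=14, contrib = 14<<14 = 229376; acc -> 232284, shift -> 21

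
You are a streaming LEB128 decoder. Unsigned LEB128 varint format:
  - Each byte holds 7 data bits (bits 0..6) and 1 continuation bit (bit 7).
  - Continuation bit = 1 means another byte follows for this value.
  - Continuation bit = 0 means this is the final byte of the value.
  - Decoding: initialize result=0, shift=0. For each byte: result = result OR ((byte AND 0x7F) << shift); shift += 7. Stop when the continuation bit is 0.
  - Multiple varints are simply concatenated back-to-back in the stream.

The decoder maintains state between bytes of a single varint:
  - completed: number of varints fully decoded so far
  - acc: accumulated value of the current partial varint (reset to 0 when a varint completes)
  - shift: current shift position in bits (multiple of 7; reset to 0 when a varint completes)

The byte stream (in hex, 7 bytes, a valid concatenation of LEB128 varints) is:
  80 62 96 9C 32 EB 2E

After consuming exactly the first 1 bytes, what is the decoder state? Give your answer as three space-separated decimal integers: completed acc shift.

byte[0]=0x80 cont=1 payload=0x00: acc |= 0<<0 -> completed=0 acc=0 shift=7

Answer: 0 0 7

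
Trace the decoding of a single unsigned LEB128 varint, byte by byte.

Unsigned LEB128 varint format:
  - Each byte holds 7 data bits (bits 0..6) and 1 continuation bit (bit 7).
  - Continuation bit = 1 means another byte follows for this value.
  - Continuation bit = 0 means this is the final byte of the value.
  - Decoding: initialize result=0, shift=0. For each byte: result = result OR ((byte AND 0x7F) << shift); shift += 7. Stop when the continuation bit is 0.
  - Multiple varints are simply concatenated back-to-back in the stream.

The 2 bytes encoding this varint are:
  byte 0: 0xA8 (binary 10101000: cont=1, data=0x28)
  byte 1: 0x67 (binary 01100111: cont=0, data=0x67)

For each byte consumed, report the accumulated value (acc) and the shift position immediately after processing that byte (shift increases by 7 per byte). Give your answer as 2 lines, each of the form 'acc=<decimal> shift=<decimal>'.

byte 0=0xA8: payload=0x28=40, contrib = 40<<0 = 40; acc -> 40, shift -> 7
byte 1=0x67: payload=0x67=103, contrib = 103<<7 = 13184; acc -> 13224, shift -> 14

Answer: acc=40 shift=7
acc=13224 shift=14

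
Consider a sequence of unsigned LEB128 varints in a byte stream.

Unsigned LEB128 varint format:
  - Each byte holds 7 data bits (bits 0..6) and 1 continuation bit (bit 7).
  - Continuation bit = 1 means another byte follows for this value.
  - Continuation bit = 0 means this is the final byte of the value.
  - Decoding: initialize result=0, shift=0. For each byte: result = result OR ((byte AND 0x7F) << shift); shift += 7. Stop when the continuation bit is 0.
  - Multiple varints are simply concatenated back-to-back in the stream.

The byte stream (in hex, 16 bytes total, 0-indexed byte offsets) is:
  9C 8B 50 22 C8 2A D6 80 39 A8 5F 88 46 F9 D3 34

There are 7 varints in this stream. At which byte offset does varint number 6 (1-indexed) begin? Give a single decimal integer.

  byte[0]=0x9C cont=1 payload=0x1C=28: acc |= 28<<0 -> acc=28 shift=7
  byte[1]=0x8B cont=1 payload=0x0B=11: acc |= 11<<7 -> acc=1436 shift=14
  byte[2]=0x50 cont=0 payload=0x50=80: acc |= 80<<14 -> acc=1312156 shift=21 [end]
Varint 1: bytes[0:3] = 9C 8B 50 -> value 1312156 (3 byte(s))
  byte[3]=0x22 cont=0 payload=0x22=34: acc |= 34<<0 -> acc=34 shift=7 [end]
Varint 2: bytes[3:4] = 22 -> value 34 (1 byte(s))
  byte[4]=0xC8 cont=1 payload=0x48=72: acc |= 72<<0 -> acc=72 shift=7
  byte[5]=0x2A cont=0 payload=0x2A=42: acc |= 42<<7 -> acc=5448 shift=14 [end]
Varint 3: bytes[4:6] = C8 2A -> value 5448 (2 byte(s))
  byte[6]=0xD6 cont=1 payload=0x56=86: acc |= 86<<0 -> acc=86 shift=7
  byte[7]=0x80 cont=1 payload=0x00=0: acc |= 0<<7 -> acc=86 shift=14
  byte[8]=0x39 cont=0 payload=0x39=57: acc |= 57<<14 -> acc=933974 shift=21 [end]
Varint 4: bytes[6:9] = D6 80 39 -> value 933974 (3 byte(s))
  byte[9]=0xA8 cont=1 payload=0x28=40: acc |= 40<<0 -> acc=40 shift=7
  byte[10]=0x5F cont=0 payload=0x5F=95: acc |= 95<<7 -> acc=12200 shift=14 [end]
Varint 5: bytes[9:11] = A8 5F -> value 12200 (2 byte(s))
  byte[11]=0x88 cont=1 payload=0x08=8: acc |= 8<<0 -> acc=8 shift=7
  byte[12]=0x46 cont=0 payload=0x46=70: acc |= 70<<7 -> acc=8968 shift=14 [end]
Varint 6: bytes[11:13] = 88 46 -> value 8968 (2 byte(s))
  byte[13]=0xF9 cont=1 payload=0x79=121: acc |= 121<<0 -> acc=121 shift=7
  byte[14]=0xD3 cont=1 payload=0x53=83: acc |= 83<<7 -> acc=10745 shift=14
  byte[15]=0x34 cont=0 payload=0x34=52: acc |= 52<<14 -> acc=862713 shift=21 [end]
Varint 7: bytes[13:16] = F9 D3 34 -> value 862713 (3 byte(s))

Answer: 11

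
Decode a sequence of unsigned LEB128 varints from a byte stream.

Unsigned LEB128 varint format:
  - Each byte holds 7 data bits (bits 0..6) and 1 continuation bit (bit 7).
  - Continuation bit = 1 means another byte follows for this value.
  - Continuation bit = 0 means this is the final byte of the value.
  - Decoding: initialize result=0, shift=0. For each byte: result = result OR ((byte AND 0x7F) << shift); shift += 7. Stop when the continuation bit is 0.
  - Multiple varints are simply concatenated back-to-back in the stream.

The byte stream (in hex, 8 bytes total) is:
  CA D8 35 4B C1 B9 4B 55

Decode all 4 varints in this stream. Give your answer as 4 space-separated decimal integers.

Answer: 879690 75 1236161 85

Derivation:
  byte[0]=0xCA cont=1 payload=0x4A=74: acc |= 74<<0 -> acc=74 shift=7
  byte[1]=0xD8 cont=1 payload=0x58=88: acc |= 88<<7 -> acc=11338 shift=14
  byte[2]=0x35 cont=0 payload=0x35=53: acc |= 53<<14 -> acc=879690 shift=21 [end]
Varint 1: bytes[0:3] = CA D8 35 -> value 879690 (3 byte(s))
  byte[3]=0x4B cont=0 payload=0x4B=75: acc |= 75<<0 -> acc=75 shift=7 [end]
Varint 2: bytes[3:4] = 4B -> value 75 (1 byte(s))
  byte[4]=0xC1 cont=1 payload=0x41=65: acc |= 65<<0 -> acc=65 shift=7
  byte[5]=0xB9 cont=1 payload=0x39=57: acc |= 57<<7 -> acc=7361 shift=14
  byte[6]=0x4B cont=0 payload=0x4B=75: acc |= 75<<14 -> acc=1236161 shift=21 [end]
Varint 3: bytes[4:7] = C1 B9 4B -> value 1236161 (3 byte(s))
  byte[7]=0x55 cont=0 payload=0x55=85: acc |= 85<<0 -> acc=85 shift=7 [end]
Varint 4: bytes[7:8] = 55 -> value 85 (1 byte(s))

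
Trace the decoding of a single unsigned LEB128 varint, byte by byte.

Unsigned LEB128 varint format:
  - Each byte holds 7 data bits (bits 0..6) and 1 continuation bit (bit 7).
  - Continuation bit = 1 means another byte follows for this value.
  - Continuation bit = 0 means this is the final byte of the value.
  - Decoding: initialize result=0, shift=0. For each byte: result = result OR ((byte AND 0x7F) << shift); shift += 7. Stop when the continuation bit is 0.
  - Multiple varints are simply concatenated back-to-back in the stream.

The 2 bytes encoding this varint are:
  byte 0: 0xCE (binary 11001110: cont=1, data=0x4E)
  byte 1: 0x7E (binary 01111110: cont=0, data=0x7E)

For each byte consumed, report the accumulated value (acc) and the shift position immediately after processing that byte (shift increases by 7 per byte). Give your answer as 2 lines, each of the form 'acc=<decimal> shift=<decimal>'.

byte 0=0xCE: payload=0x4E=78, contrib = 78<<0 = 78; acc -> 78, shift -> 7
byte 1=0x7E: payload=0x7E=126, contrib = 126<<7 = 16128; acc -> 16206, shift -> 14

Answer: acc=78 shift=7
acc=16206 shift=14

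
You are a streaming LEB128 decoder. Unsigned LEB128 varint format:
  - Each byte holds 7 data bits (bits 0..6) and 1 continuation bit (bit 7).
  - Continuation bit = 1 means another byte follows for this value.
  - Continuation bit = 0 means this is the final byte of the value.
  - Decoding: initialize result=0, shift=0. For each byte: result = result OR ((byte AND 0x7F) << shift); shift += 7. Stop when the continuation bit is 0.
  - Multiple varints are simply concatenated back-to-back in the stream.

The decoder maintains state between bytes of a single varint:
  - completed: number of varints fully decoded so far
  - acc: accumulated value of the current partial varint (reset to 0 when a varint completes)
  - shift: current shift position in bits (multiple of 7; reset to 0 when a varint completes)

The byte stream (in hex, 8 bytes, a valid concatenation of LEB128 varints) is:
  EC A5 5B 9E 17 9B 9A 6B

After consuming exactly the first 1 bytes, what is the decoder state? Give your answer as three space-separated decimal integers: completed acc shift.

Answer: 0 108 7

Derivation:
byte[0]=0xEC cont=1 payload=0x6C: acc |= 108<<0 -> completed=0 acc=108 shift=7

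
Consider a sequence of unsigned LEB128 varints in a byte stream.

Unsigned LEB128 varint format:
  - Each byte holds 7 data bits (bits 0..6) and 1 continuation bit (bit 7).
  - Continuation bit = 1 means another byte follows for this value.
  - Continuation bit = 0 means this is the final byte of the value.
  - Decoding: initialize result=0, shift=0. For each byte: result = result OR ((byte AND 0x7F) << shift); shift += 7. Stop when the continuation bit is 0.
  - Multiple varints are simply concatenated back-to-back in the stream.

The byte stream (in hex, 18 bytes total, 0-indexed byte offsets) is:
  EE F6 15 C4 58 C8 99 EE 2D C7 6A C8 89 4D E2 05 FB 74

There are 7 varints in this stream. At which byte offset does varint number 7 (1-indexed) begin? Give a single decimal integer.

  byte[0]=0xEE cont=1 payload=0x6E=110: acc |= 110<<0 -> acc=110 shift=7
  byte[1]=0xF6 cont=1 payload=0x76=118: acc |= 118<<7 -> acc=15214 shift=14
  byte[2]=0x15 cont=0 payload=0x15=21: acc |= 21<<14 -> acc=359278 shift=21 [end]
Varint 1: bytes[0:3] = EE F6 15 -> value 359278 (3 byte(s))
  byte[3]=0xC4 cont=1 payload=0x44=68: acc |= 68<<0 -> acc=68 shift=7
  byte[4]=0x58 cont=0 payload=0x58=88: acc |= 88<<7 -> acc=11332 shift=14 [end]
Varint 2: bytes[3:5] = C4 58 -> value 11332 (2 byte(s))
  byte[5]=0xC8 cont=1 payload=0x48=72: acc |= 72<<0 -> acc=72 shift=7
  byte[6]=0x99 cont=1 payload=0x19=25: acc |= 25<<7 -> acc=3272 shift=14
  byte[7]=0xEE cont=1 payload=0x6E=110: acc |= 110<<14 -> acc=1805512 shift=21
  byte[8]=0x2D cont=0 payload=0x2D=45: acc |= 45<<21 -> acc=96177352 shift=28 [end]
Varint 3: bytes[5:9] = C8 99 EE 2D -> value 96177352 (4 byte(s))
  byte[9]=0xC7 cont=1 payload=0x47=71: acc |= 71<<0 -> acc=71 shift=7
  byte[10]=0x6A cont=0 payload=0x6A=106: acc |= 106<<7 -> acc=13639 shift=14 [end]
Varint 4: bytes[9:11] = C7 6A -> value 13639 (2 byte(s))
  byte[11]=0xC8 cont=1 payload=0x48=72: acc |= 72<<0 -> acc=72 shift=7
  byte[12]=0x89 cont=1 payload=0x09=9: acc |= 9<<7 -> acc=1224 shift=14
  byte[13]=0x4D cont=0 payload=0x4D=77: acc |= 77<<14 -> acc=1262792 shift=21 [end]
Varint 5: bytes[11:14] = C8 89 4D -> value 1262792 (3 byte(s))
  byte[14]=0xE2 cont=1 payload=0x62=98: acc |= 98<<0 -> acc=98 shift=7
  byte[15]=0x05 cont=0 payload=0x05=5: acc |= 5<<7 -> acc=738 shift=14 [end]
Varint 6: bytes[14:16] = E2 05 -> value 738 (2 byte(s))
  byte[16]=0xFB cont=1 payload=0x7B=123: acc |= 123<<0 -> acc=123 shift=7
  byte[17]=0x74 cont=0 payload=0x74=116: acc |= 116<<7 -> acc=14971 shift=14 [end]
Varint 7: bytes[16:18] = FB 74 -> value 14971 (2 byte(s))

Answer: 16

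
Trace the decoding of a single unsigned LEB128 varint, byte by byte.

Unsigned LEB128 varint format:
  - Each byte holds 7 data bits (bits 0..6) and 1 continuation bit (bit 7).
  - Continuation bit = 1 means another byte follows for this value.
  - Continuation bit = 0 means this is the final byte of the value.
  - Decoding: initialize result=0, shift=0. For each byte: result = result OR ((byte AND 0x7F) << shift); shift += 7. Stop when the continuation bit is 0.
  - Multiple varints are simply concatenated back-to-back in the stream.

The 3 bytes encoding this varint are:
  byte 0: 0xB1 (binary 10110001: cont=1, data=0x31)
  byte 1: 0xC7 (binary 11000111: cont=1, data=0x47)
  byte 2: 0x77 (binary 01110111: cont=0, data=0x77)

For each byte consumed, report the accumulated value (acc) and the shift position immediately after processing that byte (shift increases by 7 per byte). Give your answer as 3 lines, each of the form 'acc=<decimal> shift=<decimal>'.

Answer: acc=49 shift=7
acc=9137 shift=14
acc=1958833 shift=21

Derivation:
byte 0=0xB1: payload=0x31=49, contrib = 49<<0 = 49; acc -> 49, shift -> 7
byte 1=0xC7: payload=0x47=71, contrib = 71<<7 = 9088; acc -> 9137, shift -> 14
byte 2=0x77: payload=0x77=119, contrib = 119<<14 = 1949696; acc -> 1958833, shift -> 21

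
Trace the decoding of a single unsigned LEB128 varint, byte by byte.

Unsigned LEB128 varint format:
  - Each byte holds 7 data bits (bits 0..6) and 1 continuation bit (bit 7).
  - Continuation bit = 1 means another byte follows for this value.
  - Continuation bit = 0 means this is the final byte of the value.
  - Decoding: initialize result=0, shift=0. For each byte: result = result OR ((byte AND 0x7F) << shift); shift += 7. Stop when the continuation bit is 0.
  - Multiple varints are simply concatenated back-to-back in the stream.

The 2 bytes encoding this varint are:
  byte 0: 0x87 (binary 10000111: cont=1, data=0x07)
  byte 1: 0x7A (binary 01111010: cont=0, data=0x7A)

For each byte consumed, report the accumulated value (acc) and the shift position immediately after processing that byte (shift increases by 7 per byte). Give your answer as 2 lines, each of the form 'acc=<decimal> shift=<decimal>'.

Answer: acc=7 shift=7
acc=15623 shift=14

Derivation:
byte 0=0x87: payload=0x07=7, contrib = 7<<0 = 7; acc -> 7, shift -> 7
byte 1=0x7A: payload=0x7A=122, contrib = 122<<7 = 15616; acc -> 15623, shift -> 14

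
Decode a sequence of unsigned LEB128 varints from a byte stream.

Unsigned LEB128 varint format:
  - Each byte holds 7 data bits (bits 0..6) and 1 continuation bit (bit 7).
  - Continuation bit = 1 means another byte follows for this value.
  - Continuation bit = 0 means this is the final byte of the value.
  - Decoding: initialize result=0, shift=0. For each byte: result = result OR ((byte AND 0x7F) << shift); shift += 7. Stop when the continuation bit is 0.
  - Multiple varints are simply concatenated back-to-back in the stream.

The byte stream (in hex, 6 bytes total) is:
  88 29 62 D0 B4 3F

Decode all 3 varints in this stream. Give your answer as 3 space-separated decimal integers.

Answer: 5256 98 1038928

Derivation:
  byte[0]=0x88 cont=1 payload=0x08=8: acc |= 8<<0 -> acc=8 shift=7
  byte[1]=0x29 cont=0 payload=0x29=41: acc |= 41<<7 -> acc=5256 shift=14 [end]
Varint 1: bytes[0:2] = 88 29 -> value 5256 (2 byte(s))
  byte[2]=0x62 cont=0 payload=0x62=98: acc |= 98<<0 -> acc=98 shift=7 [end]
Varint 2: bytes[2:3] = 62 -> value 98 (1 byte(s))
  byte[3]=0xD0 cont=1 payload=0x50=80: acc |= 80<<0 -> acc=80 shift=7
  byte[4]=0xB4 cont=1 payload=0x34=52: acc |= 52<<7 -> acc=6736 shift=14
  byte[5]=0x3F cont=0 payload=0x3F=63: acc |= 63<<14 -> acc=1038928 shift=21 [end]
Varint 3: bytes[3:6] = D0 B4 3F -> value 1038928 (3 byte(s))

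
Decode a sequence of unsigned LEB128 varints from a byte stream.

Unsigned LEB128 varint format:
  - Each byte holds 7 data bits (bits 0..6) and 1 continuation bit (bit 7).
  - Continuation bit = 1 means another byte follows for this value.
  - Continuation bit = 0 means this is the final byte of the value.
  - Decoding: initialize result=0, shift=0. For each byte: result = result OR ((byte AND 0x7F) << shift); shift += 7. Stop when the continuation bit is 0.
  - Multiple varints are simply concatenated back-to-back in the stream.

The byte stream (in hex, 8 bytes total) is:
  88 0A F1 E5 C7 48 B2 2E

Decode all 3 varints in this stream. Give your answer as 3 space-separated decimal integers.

  byte[0]=0x88 cont=1 payload=0x08=8: acc |= 8<<0 -> acc=8 shift=7
  byte[1]=0x0A cont=0 payload=0x0A=10: acc |= 10<<7 -> acc=1288 shift=14 [end]
Varint 1: bytes[0:2] = 88 0A -> value 1288 (2 byte(s))
  byte[2]=0xF1 cont=1 payload=0x71=113: acc |= 113<<0 -> acc=113 shift=7
  byte[3]=0xE5 cont=1 payload=0x65=101: acc |= 101<<7 -> acc=13041 shift=14
  byte[4]=0xC7 cont=1 payload=0x47=71: acc |= 71<<14 -> acc=1176305 shift=21
  byte[5]=0x48 cont=0 payload=0x48=72: acc |= 72<<21 -> acc=152171249 shift=28 [end]
Varint 2: bytes[2:6] = F1 E5 C7 48 -> value 152171249 (4 byte(s))
  byte[6]=0xB2 cont=1 payload=0x32=50: acc |= 50<<0 -> acc=50 shift=7
  byte[7]=0x2E cont=0 payload=0x2E=46: acc |= 46<<7 -> acc=5938 shift=14 [end]
Varint 3: bytes[6:8] = B2 2E -> value 5938 (2 byte(s))

Answer: 1288 152171249 5938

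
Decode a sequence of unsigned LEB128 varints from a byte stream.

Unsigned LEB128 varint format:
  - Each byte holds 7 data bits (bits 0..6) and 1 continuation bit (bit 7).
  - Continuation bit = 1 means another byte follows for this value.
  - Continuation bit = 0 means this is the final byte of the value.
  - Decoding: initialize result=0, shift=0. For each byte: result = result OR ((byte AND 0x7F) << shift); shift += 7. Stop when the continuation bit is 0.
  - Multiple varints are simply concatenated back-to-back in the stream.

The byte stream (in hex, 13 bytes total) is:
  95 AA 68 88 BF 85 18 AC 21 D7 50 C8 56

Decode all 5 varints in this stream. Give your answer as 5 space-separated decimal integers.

  byte[0]=0x95 cont=1 payload=0x15=21: acc |= 21<<0 -> acc=21 shift=7
  byte[1]=0xAA cont=1 payload=0x2A=42: acc |= 42<<7 -> acc=5397 shift=14
  byte[2]=0x68 cont=0 payload=0x68=104: acc |= 104<<14 -> acc=1709333 shift=21 [end]
Varint 1: bytes[0:3] = 95 AA 68 -> value 1709333 (3 byte(s))
  byte[3]=0x88 cont=1 payload=0x08=8: acc |= 8<<0 -> acc=8 shift=7
  byte[4]=0xBF cont=1 payload=0x3F=63: acc |= 63<<7 -> acc=8072 shift=14
  byte[5]=0x85 cont=1 payload=0x05=5: acc |= 5<<14 -> acc=89992 shift=21
  byte[6]=0x18 cont=0 payload=0x18=24: acc |= 24<<21 -> acc=50421640 shift=28 [end]
Varint 2: bytes[3:7] = 88 BF 85 18 -> value 50421640 (4 byte(s))
  byte[7]=0xAC cont=1 payload=0x2C=44: acc |= 44<<0 -> acc=44 shift=7
  byte[8]=0x21 cont=0 payload=0x21=33: acc |= 33<<7 -> acc=4268 shift=14 [end]
Varint 3: bytes[7:9] = AC 21 -> value 4268 (2 byte(s))
  byte[9]=0xD7 cont=1 payload=0x57=87: acc |= 87<<0 -> acc=87 shift=7
  byte[10]=0x50 cont=0 payload=0x50=80: acc |= 80<<7 -> acc=10327 shift=14 [end]
Varint 4: bytes[9:11] = D7 50 -> value 10327 (2 byte(s))
  byte[11]=0xC8 cont=1 payload=0x48=72: acc |= 72<<0 -> acc=72 shift=7
  byte[12]=0x56 cont=0 payload=0x56=86: acc |= 86<<7 -> acc=11080 shift=14 [end]
Varint 5: bytes[11:13] = C8 56 -> value 11080 (2 byte(s))

Answer: 1709333 50421640 4268 10327 11080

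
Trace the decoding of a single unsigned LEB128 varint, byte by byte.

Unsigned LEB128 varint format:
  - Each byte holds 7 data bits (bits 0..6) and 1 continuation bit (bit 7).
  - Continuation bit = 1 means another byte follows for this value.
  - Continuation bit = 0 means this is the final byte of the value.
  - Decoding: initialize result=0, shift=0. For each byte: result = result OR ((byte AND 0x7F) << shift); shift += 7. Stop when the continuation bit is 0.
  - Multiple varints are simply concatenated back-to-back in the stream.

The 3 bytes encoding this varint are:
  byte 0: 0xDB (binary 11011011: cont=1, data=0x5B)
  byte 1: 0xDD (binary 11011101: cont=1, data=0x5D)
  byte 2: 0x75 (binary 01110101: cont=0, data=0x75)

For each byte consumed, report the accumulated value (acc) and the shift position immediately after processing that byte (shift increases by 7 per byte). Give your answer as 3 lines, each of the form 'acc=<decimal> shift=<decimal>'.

byte 0=0xDB: payload=0x5B=91, contrib = 91<<0 = 91; acc -> 91, shift -> 7
byte 1=0xDD: payload=0x5D=93, contrib = 93<<7 = 11904; acc -> 11995, shift -> 14
byte 2=0x75: payload=0x75=117, contrib = 117<<14 = 1916928; acc -> 1928923, shift -> 21

Answer: acc=91 shift=7
acc=11995 shift=14
acc=1928923 shift=21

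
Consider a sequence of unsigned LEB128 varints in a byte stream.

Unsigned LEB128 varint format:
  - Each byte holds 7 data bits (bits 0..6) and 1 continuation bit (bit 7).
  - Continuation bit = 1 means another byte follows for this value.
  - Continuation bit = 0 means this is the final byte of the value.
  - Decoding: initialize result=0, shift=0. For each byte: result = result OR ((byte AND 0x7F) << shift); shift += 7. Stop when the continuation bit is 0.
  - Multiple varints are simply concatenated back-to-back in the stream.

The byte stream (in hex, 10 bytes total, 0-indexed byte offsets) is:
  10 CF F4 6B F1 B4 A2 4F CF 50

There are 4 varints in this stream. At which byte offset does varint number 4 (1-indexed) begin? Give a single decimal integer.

Answer: 8

Derivation:
  byte[0]=0x10 cont=0 payload=0x10=16: acc |= 16<<0 -> acc=16 shift=7 [end]
Varint 1: bytes[0:1] = 10 -> value 16 (1 byte(s))
  byte[1]=0xCF cont=1 payload=0x4F=79: acc |= 79<<0 -> acc=79 shift=7
  byte[2]=0xF4 cont=1 payload=0x74=116: acc |= 116<<7 -> acc=14927 shift=14
  byte[3]=0x6B cont=0 payload=0x6B=107: acc |= 107<<14 -> acc=1768015 shift=21 [end]
Varint 2: bytes[1:4] = CF F4 6B -> value 1768015 (3 byte(s))
  byte[4]=0xF1 cont=1 payload=0x71=113: acc |= 113<<0 -> acc=113 shift=7
  byte[5]=0xB4 cont=1 payload=0x34=52: acc |= 52<<7 -> acc=6769 shift=14
  byte[6]=0xA2 cont=1 payload=0x22=34: acc |= 34<<14 -> acc=563825 shift=21
  byte[7]=0x4F cont=0 payload=0x4F=79: acc |= 79<<21 -> acc=166238833 shift=28 [end]
Varint 3: bytes[4:8] = F1 B4 A2 4F -> value 166238833 (4 byte(s))
  byte[8]=0xCF cont=1 payload=0x4F=79: acc |= 79<<0 -> acc=79 shift=7
  byte[9]=0x50 cont=0 payload=0x50=80: acc |= 80<<7 -> acc=10319 shift=14 [end]
Varint 4: bytes[8:10] = CF 50 -> value 10319 (2 byte(s))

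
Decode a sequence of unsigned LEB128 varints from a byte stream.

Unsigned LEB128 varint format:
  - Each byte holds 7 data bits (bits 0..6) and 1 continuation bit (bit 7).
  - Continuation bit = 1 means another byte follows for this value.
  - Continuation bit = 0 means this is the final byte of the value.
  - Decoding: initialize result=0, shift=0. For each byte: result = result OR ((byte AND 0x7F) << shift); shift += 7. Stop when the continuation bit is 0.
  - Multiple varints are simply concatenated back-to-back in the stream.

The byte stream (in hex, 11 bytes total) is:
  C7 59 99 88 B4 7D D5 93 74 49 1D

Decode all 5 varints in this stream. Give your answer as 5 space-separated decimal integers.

  byte[0]=0xC7 cont=1 payload=0x47=71: acc |= 71<<0 -> acc=71 shift=7
  byte[1]=0x59 cont=0 payload=0x59=89: acc |= 89<<7 -> acc=11463 shift=14 [end]
Varint 1: bytes[0:2] = C7 59 -> value 11463 (2 byte(s))
  byte[2]=0x99 cont=1 payload=0x19=25: acc |= 25<<0 -> acc=25 shift=7
  byte[3]=0x88 cont=1 payload=0x08=8: acc |= 8<<7 -> acc=1049 shift=14
  byte[4]=0xB4 cont=1 payload=0x34=52: acc |= 52<<14 -> acc=853017 shift=21
  byte[5]=0x7D cont=0 payload=0x7D=125: acc |= 125<<21 -> acc=262997017 shift=28 [end]
Varint 2: bytes[2:6] = 99 88 B4 7D -> value 262997017 (4 byte(s))
  byte[6]=0xD5 cont=1 payload=0x55=85: acc |= 85<<0 -> acc=85 shift=7
  byte[7]=0x93 cont=1 payload=0x13=19: acc |= 19<<7 -> acc=2517 shift=14
  byte[8]=0x74 cont=0 payload=0x74=116: acc |= 116<<14 -> acc=1903061 shift=21 [end]
Varint 3: bytes[6:9] = D5 93 74 -> value 1903061 (3 byte(s))
  byte[9]=0x49 cont=0 payload=0x49=73: acc |= 73<<0 -> acc=73 shift=7 [end]
Varint 4: bytes[9:10] = 49 -> value 73 (1 byte(s))
  byte[10]=0x1D cont=0 payload=0x1D=29: acc |= 29<<0 -> acc=29 shift=7 [end]
Varint 5: bytes[10:11] = 1D -> value 29 (1 byte(s))

Answer: 11463 262997017 1903061 73 29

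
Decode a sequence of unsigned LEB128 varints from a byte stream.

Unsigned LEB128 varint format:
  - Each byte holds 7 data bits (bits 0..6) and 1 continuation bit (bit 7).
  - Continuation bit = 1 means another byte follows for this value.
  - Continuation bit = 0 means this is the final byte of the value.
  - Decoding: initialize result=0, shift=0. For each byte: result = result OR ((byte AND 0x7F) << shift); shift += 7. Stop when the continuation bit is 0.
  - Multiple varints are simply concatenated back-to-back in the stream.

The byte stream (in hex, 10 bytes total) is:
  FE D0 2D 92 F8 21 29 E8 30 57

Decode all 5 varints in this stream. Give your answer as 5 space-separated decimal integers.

Answer: 747646 556050 41 6248 87

Derivation:
  byte[0]=0xFE cont=1 payload=0x7E=126: acc |= 126<<0 -> acc=126 shift=7
  byte[1]=0xD0 cont=1 payload=0x50=80: acc |= 80<<7 -> acc=10366 shift=14
  byte[2]=0x2D cont=0 payload=0x2D=45: acc |= 45<<14 -> acc=747646 shift=21 [end]
Varint 1: bytes[0:3] = FE D0 2D -> value 747646 (3 byte(s))
  byte[3]=0x92 cont=1 payload=0x12=18: acc |= 18<<0 -> acc=18 shift=7
  byte[4]=0xF8 cont=1 payload=0x78=120: acc |= 120<<7 -> acc=15378 shift=14
  byte[5]=0x21 cont=0 payload=0x21=33: acc |= 33<<14 -> acc=556050 shift=21 [end]
Varint 2: bytes[3:6] = 92 F8 21 -> value 556050 (3 byte(s))
  byte[6]=0x29 cont=0 payload=0x29=41: acc |= 41<<0 -> acc=41 shift=7 [end]
Varint 3: bytes[6:7] = 29 -> value 41 (1 byte(s))
  byte[7]=0xE8 cont=1 payload=0x68=104: acc |= 104<<0 -> acc=104 shift=7
  byte[8]=0x30 cont=0 payload=0x30=48: acc |= 48<<7 -> acc=6248 shift=14 [end]
Varint 4: bytes[7:9] = E8 30 -> value 6248 (2 byte(s))
  byte[9]=0x57 cont=0 payload=0x57=87: acc |= 87<<0 -> acc=87 shift=7 [end]
Varint 5: bytes[9:10] = 57 -> value 87 (1 byte(s))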